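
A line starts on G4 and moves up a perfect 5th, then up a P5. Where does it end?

G4 up a perfect fifth → D5 (7 semitones).
Up a perfect fifth from D5: A5 (7 semitones up).

A5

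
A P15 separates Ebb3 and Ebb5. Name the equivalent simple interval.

P8

Take out an octave (7 from the number): 15 − 7 = 8.
Quality carries through unchanged, so the simple form is a perfect octave.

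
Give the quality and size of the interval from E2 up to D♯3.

E to D spans seven letter names (E-F-G-A-B-C-D) — that makes it a seventh of some quality.
E2 to D#3 is 11 semitones, matching the major seventh exactly, so the quality is major.

M7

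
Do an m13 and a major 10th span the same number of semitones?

No

A minor thirteenth spans 20 semitones; a major tenth spans 16 semitones. They differ by 4.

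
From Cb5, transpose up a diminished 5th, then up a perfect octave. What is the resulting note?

Gbb6

Cb5 up a diminished fifth → Gbb5 (6 semitones).
Gbb5 up a perfect octave → Gbb6 (12 semitones).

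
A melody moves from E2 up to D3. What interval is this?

m7

E to D spans seven letter names (E-F-G-A-B-C-D), so the interval is some kind of seventh.
E2 to D3 is 10 semitones, a half step short of the major seventh (11), so this is minor.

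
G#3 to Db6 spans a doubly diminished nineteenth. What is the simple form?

Each octave removed subtracts seven from the number: 19 − 14 = 5.
Quality carries through unchanged, so the simple form is a doubly diminished fifth.

doubly diminished 5th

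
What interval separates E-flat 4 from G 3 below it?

minor sixth

Descending from Eb4 to G3 is the same interval as ascending G3 to Eb4.
G to E spans six letter names (G-A-B-C-D-E), so the interval is some kind of sixth.
At 8 semitones, G3→Eb4 falls one short of a major sixth: minor.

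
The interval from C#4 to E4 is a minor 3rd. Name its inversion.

The rule of nine gives the new number: 9 − 3 = 6, so a third becomes a sixth.
Quality inverts too: minor becomes major. That makes the inversion a major sixth.

major sixth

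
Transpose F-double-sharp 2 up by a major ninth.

The ninth's letter: F up two letter names plus an octave → G.
Moving 14 semitones up from F##2 (the size of a major ninth) reaches G##3.

G-double-sharp 3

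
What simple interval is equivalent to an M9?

M2

Take out an octave (7 from the number): 9 − 7 = 2.
Quality carries through unchanged, so the simple form is a major second.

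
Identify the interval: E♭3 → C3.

minor third

Descending from Eb3 to C3 is the same interval as ascending C3 to Eb3.
C to E spans three letter names (C-D-E), so the interval is some kind of third.
C3 to Eb3 is 3 semitones, a half step short of the major third (4), so this is minor.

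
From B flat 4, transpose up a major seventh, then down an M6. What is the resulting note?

C 5

Bb4 up a major seventh → A5 (11 semitones).
Down a major sixth from A5: C5 (9 semitones down).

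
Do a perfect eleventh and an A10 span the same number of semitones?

Yes

Both span 17 semitones: a perfect eleventh and an augmented tenth are the same chromatic distance.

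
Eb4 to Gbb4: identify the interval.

diminished third

E to G spans three letter names (E-F-G), so the interval is some kind of third.
The major third is 4 semitones; here we have 2, two semitones narrower: diminished.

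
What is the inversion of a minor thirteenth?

First reduce the compound minor thirteenth to its simple form, a minor sixth.
Interval numbers invert to sum to nine: 6 + 3 = 9, so a sixth inverts to a third.
The quality also flips — minor becomes major — giving a major third.

major third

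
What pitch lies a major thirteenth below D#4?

F#2

Counting six letter names plus an octave down from D lands on F.
A major thirteenth spans 21 semitones, so from D#4 the target pitch is F#2.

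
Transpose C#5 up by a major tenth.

The tenth's letter: C up three letter names plus an octave → E.
A major tenth spans 16 semitones, so from C#5 the target pitch is E#6.

E#6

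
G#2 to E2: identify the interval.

Descending from G#2 to E2 is the same interval as ascending E2 to G#2.
E to G spans three letter names (E-F-G), so the interval is some kind of third.
Counting semitones, E2→G#2 is 4, which is the major third.

M3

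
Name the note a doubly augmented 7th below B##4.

Counting seven letter names down from B lands on C.
A doubly augmented seventh spans 13 semitones, so from B##4 the target pitch is C4.

C4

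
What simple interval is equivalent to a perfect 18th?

Subtracting seven from the interval number removes an octave: 18 − 14 = 4.
So a perfect eighteenth is 2 octaves plus a perfect fourth. The quality is unchanged.

P4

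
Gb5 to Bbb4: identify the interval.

major sixth

Descending from Gb5 to Bbb4 is the same interval as ascending Bbb4 to Gb5.
B to G spans six letter names (B-C-D-E-F-G), so the interval is some kind of sixth.
The major sixth spans 9 semitones, and Bbb4 to Gb5 is exactly 9 semitones — so this is a major sixth.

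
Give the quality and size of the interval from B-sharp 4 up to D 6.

B to D spans three letter names (B-C-D), plus an octave — that makes it a tenth of some quality.
A major tenth would be 16 semitones; B#4 to D6 is 14, two semitones narrower, so the interval is diminished.
(Equivalently, a compound diminished third: a diminished third plus an octave.)

diminished tenth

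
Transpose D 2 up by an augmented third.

F-double-sharp 2

The third takes the letter from D up to F.
An augmented third is 5 semitones; 5 semitones up from D2 gives F##2.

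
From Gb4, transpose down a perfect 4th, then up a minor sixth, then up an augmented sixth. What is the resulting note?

G5

Down a perfect fourth from Gb4: Db4 (5 semitones down).
Db4 up a minor sixth → Bbb4 (8 semitones).
Up an augmented sixth from Bbb4: G5 (10 semitones up).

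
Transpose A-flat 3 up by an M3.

C 4

Counting three letter names up from A lands on C.
Moving 4 semitones up from Ab3 (the size of a major third) reaches C4.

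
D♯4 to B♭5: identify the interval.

D to B spans six letter names (D-E-F-G-A-B), plus an octave: a thirteenth.
D#4 to Bb5 spans 19 semitones — two semitones narrower than the major thirteenth (21) — giving a diminished thirteenth.
(Equivalently, a compound diminished sixth: a diminished sixth plus an octave.)

diminished thirteenth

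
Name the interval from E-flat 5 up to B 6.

A12

E to B spans five letter names (E-F-G-A-B), plus an octave, so the interval is some kind of twelfth.
The perfect twelfth is 19 semitones; here we have 20, one semitone wider: augmented.
(Equivalently, a compound augmented fifth: an augmented fifth plus an octave.)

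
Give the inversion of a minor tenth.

First reduce the compound minor tenth to its simple form, a minor third.
Interval numbers invert to sum to nine: 3 + 6 = 9, so a third inverts to a sixth.
And minor becomes major under inversion, so we get a major sixth.

major 6th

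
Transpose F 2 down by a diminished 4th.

C sharp 2

Counting four letter names down from F lands on C.
A diminished fourth spans 4 semitones, so from F2 the target pitch is C#2.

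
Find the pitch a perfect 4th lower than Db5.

Ab4

Four letter names down from D: A.
A perfect fourth spans 5 semitones, so from Db5 the target pitch is Ab4.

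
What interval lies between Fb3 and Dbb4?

F to D spans six letter names (F-G-A-B-C-D): a sixth.
A major sixth would be 9 semitones, but Fb3 to Dbb4 is 8 — one semitone narrower, making it a minor sixth.

minor 6th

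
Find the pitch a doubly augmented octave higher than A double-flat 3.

A 4

An octave keeps the letter name A, an octave up from A.
A doubly augmented octave spans 14 semitones, so from Abb3 the target pitch is A4.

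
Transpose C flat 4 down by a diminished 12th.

F 2

The twelfth's letter: C down five letter names plus an octave → F.
Moving 18 semitones down from Cb4 (the size of a diminished twelfth) reaches F2.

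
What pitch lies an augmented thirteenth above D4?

B#5

The thirteenth's letter: D up six letter names plus an octave → B.
Moving 22 semitones up from D4 (the size of an augmented thirteenth) reaches B#5.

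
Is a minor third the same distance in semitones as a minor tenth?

A minor third is 3 semitones but a minor tenth is 15 semitones — different sizes.

No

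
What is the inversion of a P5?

Inverted interval numbers add to nine, so a fifth pairs with a fourth (5 + 4 = 9).
And perfect stays perfect under inversion, so we get a perfect fourth.

P4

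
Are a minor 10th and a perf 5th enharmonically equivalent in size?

A minor tenth spans 15 semitones; a perfect fifth spans 7 semitones. They differ by 8.

No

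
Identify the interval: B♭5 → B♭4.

perfect octave

Descending from Bb5 to Bb4 is the same interval as ascending Bb4 to Bb5.
B to B is the same letter name, plus an octave — that makes it an octave of some quality.
The perfect octave spans 12 semitones, and Bb4 to Bb5 is exactly 12 semitones — so this is a perfect octave.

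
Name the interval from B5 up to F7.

B to F spans five letter names (B-C-D-E-F), plus an octave, so the interval is some kind of twelfth.
A perfect twelfth would be 19 semitones; B5 to F7 is 18, one semitone narrower, so the interval is diminished.
(Equivalently, a compound diminished fifth: a diminished fifth plus an octave.)

diminished twelfth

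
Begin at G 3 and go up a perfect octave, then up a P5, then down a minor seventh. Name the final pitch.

E 4

G3 up a perfect octave → G4 (12 semitones).
A perfect fifth up from G4 is D5.
Down a minor seventh from D5: E4 (10 semitones down).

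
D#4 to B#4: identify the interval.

major sixth

D to B spans six letter names (D-E-F-G-A-B): a sixth.
D#4 to B#4 is 9 semitones, matching the major sixth exactly, so the quality is major.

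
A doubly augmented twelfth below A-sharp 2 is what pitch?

The twelfth's letter: A down five letter names plus an octave → D.
Moving 21 semitones down from A#2 (the size of a doubly augmented twelfth) reaches Db1.

D-flat 1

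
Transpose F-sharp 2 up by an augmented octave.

F-double-sharp 3

The letter stays F (same as the start), shifted an octave up.
An augmented octave spans 13 semitones, so from F#2 the target pitch is F##3.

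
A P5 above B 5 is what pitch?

The fifth takes the letter from B up to F.
A perfect fifth spans 7 semitones, so from B5 the target pitch is F#6.

F sharp 6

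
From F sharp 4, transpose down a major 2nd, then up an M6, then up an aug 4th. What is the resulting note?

Down a major second from F#4: E4 (2 semitones down).
E4 up a major sixth → C#5 (9 semitones).
An augmented fourth up from C#5 is F##5.

F double-sharp 5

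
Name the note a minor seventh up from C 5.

Counting seven letter names up from C lands on B.
A minor seventh spans 10 semitones, so from C5 the target pitch is Bb5.

B flat 5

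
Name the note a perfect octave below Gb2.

Gb1

An octave keeps the letter name G, an octave down from G.
Moving 12 semitones down from Gb2 (the size of a perfect octave) reaches Gb1.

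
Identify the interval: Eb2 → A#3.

doubly augmented 11th

E to A spans four letter names (E-F-G-A), plus an octave, so the interval is some kind of eleventh.
Eb2 to A#3 spans 19 semitones — two semitones wider than the perfect eleventh (17) — giving a doubly augmented eleventh.
(Equivalently, a compound doubly augmented fourth: a doubly augmented fourth plus an octave.)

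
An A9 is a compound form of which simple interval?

Take out an octave (7 from the number): 9 − 7 = 2.
So an augmented ninth is an octave plus an augmented second. The quality is unchanged.

augmented second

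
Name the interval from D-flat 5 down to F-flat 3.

Descending from Db5 to Fb3 is the same interval as ascending Fb3 to Db5.
F to D spans six letter names (F-G-A-B-C-D), plus an octave — that makes it a thirteenth of some quality.
Fb3 to Db5 is 21 semitones, matching the major thirteenth exactly, so the quality is major.
(Equivalently, a compound major sixth: a major sixth plus an octave.)

major thirteenth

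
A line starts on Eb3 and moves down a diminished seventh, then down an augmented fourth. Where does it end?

C2

A diminished seventh down from Eb3 is F#2.
Down an augmented fourth from F#2: C2 (6 semitones down).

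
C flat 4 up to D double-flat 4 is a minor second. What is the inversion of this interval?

M7

Inverted interval numbers add to nine, so a second pairs with a seventh (2 + 7 = 9).
Quality inverts too: minor becomes major. That makes the inversion a major seventh.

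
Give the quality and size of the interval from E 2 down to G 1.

Descending from E2 to G1 is the same interval as ascending G1 to E2.
G to E spans six letter names (G-A-B-C-D-E): a sixth.
The major sixth spans 9 semitones, and G1 to E2 is exactly 9 semitones — so this is a major sixth.

major 6th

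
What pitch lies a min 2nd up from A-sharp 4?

B 4

The second takes the letter from A up to B.
A minor second spans 1 semitone, so from A#4 the target pitch is B4.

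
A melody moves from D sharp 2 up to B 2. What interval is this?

m6

D to B spans six letter names (D-E-F-G-A-B), so the interval is some kind of sixth.
D#2 to B2 is 8 semitones, a half step short of the major sixth (9), so this is minor.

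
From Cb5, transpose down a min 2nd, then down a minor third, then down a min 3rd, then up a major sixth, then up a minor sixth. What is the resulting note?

A5

Cb5 down a minor second → Bb4 (1 semitone).
Down a minor third from Bb4: G4 (3 semitones down).
A minor third down from G4 is E4.
A major sixth up from E4 is C#5.
C#5 up a minor sixth → A5 (8 semitones).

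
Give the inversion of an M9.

minor 7th

First reduce the compound major ninth to its simple form, a major second.
The rule of nine gives the new number: 9 − 2 = 7, so a second becomes a seventh.
The quality also flips — major becomes minor — giving a minor seventh.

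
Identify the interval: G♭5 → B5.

G to B spans three letter names (G-A-B) — that makes it a third of some quality.
The major third is 4 semitones; here we have 5, one semitone wider: augmented.

augmented third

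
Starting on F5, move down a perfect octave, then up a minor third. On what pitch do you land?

Ab4

Down a perfect octave from F5: F4 (12 semitones down).
F4 up a minor third → Ab4 (3 semitones).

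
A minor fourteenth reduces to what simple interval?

minor seventh

Take out an octave (7 from the number): 14 − 7 = 7.
So a minor fourteenth is an octave plus a minor seventh. The quality is unchanged.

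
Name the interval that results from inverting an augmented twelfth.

First reduce the compound augmented twelfth to its simple form, an augmented fifth.
The rule of nine gives the new number: 9 − 5 = 4, so a fifth becomes a fourth.
The quality also flips — augmented becomes diminished — giving a diminished fourth.

diminished fourth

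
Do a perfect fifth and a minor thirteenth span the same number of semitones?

No

A perfect fifth is 7 semitones but a minor thirteenth is 20 semitones — different sizes.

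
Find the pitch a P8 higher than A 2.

A 3

The letter stays A (same as the start), shifted an octave up.
Moving 12 semitones up from A2 (the size of a perfect octave) reaches A3.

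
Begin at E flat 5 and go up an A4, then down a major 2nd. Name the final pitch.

G 5

An augmented fourth up from Eb5 is A5.
A major second down from A5 is G5.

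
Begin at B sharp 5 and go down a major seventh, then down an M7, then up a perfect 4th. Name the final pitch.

A major seventh down from B#5 is C#5.
Down a major seventh from C#5: D4 (11 semitones down).
Up a perfect fourth from D4: G4 (5 semitones up).

G 4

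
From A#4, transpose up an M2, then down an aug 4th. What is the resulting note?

F#4

Up a major second from A#4: B#4 (2 semitones up).
Down an augmented fourth from B#4: F#4 (6 semitones down).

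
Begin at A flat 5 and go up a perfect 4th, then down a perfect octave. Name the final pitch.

Ab5 up a perfect fourth → Db6 (5 semitones).
Down a perfect octave from Db6: Db5 (12 semitones down).

D flat 5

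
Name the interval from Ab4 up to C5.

M3

A to C spans three letter names (A-B-C): a third.
Ab4 to C5 is 4 semitones, matching the major third exactly, so the quality is major.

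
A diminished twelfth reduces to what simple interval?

Take out an octave (7 from the number): 12 − 7 = 5.
That makes a diminished twelfth a compound diminished fifth — an octave plus a diminished fifth.

diminished fifth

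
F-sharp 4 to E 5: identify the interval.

F to E spans seven letter names (F-G-A-B-C-D-E) — that makes it a seventh of some quality.
A major seventh would be 11 semitones, but F#4 to E5 is 10 — one semitone narrower, making it a minor seventh.

minor 7th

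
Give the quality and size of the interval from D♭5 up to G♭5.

D to G spans four letter names (D-E-F-G): a fourth.
Counting semitones, Db5→Gb5 is 5, which is the perfect fourth.

perfect fourth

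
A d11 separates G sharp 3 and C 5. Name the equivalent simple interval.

Subtracting seven from the interval number removes an octave: 11 − 7 = 4.
So a diminished eleventh is an octave plus a diminished fourth. The quality is unchanged.

diminished fourth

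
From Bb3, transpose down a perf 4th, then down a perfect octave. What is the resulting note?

A perfect fourth down from Bb3 is F3.
F3 down a perfect octave → F2 (12 semitones).

F2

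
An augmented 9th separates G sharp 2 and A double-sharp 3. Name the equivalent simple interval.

Each octave removed subtracts seven from the number: 9 − 7 = 2.
That makes an augmented ninth a compound augmented second — an octave plus an augmented second.

A2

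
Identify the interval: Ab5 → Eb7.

perfect 12th

A to E spans five letter names (A-B-C-D-E), plus an octave, so the interval is some kind of twelfth.
Ab5 to Eb7 is 19 semitones, matching the perfect twelfth exactly, so the quality is perfect.
(Equivalently, a compound perfect fifth: a perfect fifth plus an octave.)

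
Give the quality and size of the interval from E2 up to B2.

perfect fifth

E to B spans five letter names (E-F-G-A-B) — that makes it a fifth of some quality.
E2 to B2 is 7 semitones, matching the perfect fifth exactly, so the quality is perfect.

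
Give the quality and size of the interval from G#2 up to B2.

m3

G to B spans three letter names (G-A-B), so the interval is some kind of third.
G#2 to B2 is 3 semitones, a half step short of the major third (4), so this is minor.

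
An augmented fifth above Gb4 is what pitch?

D5

Counting five letter names up from G lands on D.
An augmented fifth is 8 semitones; 8 semitones up from Gb4 gives D5.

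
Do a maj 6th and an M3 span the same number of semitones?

A major sixth spans 9 semitones; a major third spans 4 semitones. They differ by 5.

No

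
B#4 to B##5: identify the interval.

B to B is the same letter name, plus an octave — that makes it an octave of some quality.
B#4 to B##5 spans 13 semitones — one semitone wider than the perfect octave (12) — giving an augmented octave.

A8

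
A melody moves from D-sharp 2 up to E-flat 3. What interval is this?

D to E spans two letter names (D-E), plus an octave, so the interval is some kind of ninth.
A major ninth would be 14 semitones; D#2 to Eb3 is 12, two semitones narrower, so the interval is diminished.

d9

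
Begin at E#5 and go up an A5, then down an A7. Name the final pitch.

C#5

Up an augmented fifth from E#5: B##5 (8 semitones up).
An augmented seventh down from B##5 is C#5.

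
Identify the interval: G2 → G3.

G to G is the same letter name, plus an octave, so the interval is some kind of octave.
G2 to G3 is 12 semitones, matching the perfect octave exactly, so the quality is perfect.

perfect 8th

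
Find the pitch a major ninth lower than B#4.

Counting two letter names plus an octave down from B lands on A.
A major ninth is 14 semitones; 14 semitones down from B#4 gives A#3.

A#3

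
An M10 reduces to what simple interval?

Take out an octave (7 from the number): 10 − 7 = 3.
So a major tenth is an octave plus a major third. The quality is unchanged.

M3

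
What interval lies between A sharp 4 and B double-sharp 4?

A to B spans two letter names (A-B): a second.
A major second would be 2 semitones; A#4 to B##4 is 3, one semitone wider, so the interval is augmented.

augmented second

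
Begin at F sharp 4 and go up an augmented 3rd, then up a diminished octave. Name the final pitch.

Up an augmented third from F#4: A##4 (5 semitones up).
A diminished octave up from A##4 is A#5.

A sharp 5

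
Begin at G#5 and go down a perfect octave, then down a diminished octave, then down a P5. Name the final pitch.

Down a perfect octave from G#5: G#4 (12 semitones down).
G#4 down a diminished octave → G##3 (11 semitones).
G##3 down a perfect fifth → C##3 (7 semitones).

C##3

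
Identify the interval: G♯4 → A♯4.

major second

G to A spans two letter names (G-A), so the interval is some kind of second.
Counting semitones, G#4→A#4 is 2, which is the major second.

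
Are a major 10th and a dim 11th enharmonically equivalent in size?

Yes

A major tenth = 16 semitones = a diminished eleventh; enharmonically equal.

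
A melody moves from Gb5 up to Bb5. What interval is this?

major third

G to B spans three letter names (G-A-B) — that makes it a third of some quality.
Counting semitones, Gb5→Bb5 is 4, which is the major third.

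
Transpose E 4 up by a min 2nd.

F 4

Two letter names up from E: F.
A minor second spans 1 semitone, so from E4 the target pitch is F4.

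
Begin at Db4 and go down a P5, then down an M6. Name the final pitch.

Bbb2

Db4 down a perfect fifth → Gb3 (7 semitones).
A major sixth down from Gb3 is Bbb2.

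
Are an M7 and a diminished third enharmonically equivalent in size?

No

11 semitones (major seventh) vs 2 semitones (diminished third): not equal.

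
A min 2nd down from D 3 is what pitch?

C sharp 3

Counting two letter names down from D lands on C.
Moving 1 semitone down from D3 (the size of a minor second) reaches C#3.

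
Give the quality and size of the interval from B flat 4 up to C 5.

major second

B to C spans two letter names (B-C): a second.
The major second spans 2 semitones, and Bb4 to C5 is exactly 2 semitones — so this is a major second.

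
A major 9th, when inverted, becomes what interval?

m7

First reduce the compound major ninth to its simple form, a major second.
Interval numbers invert to sum to nine: 2 + 7 = 9, so a second inverts to a seventh.
The quality also flips — major becomes minor — giving a minor seventh.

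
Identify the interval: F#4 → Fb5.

F to F is the same letter name, plus an octave: an octave.
The perfect octave is 12 semitones; here we have 10, two semitones narrower: doubly diminished.

dd8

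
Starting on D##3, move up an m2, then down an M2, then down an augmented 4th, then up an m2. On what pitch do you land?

D##3 up a minor second → E#3 (1 semitone).
A major second down from E#3 is D#3.
An augmented fourth down from D#3 is A2.
Up a minor second from A2: Bb2 (1 semitone up).

Bb2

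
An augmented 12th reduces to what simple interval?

augmented 5th

Each octave removed subtracts seven from the number: 12 − 7 = 5.
That makes an augmented twelfth a compound augmented fifth — an octave plus an augmented fifth.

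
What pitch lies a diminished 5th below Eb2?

The fifth takes the letter from E down to A.
Moving 6 semitones down from Eb2 (the size of a diminished fifth) reaches A1.

A1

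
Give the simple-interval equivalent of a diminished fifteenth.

Take out an octave (7 from the number): 15 − 7 = 8.
That makes a diminished fifteenth a compound diminished octave — an octave plus a diminished octave.

diminished 8th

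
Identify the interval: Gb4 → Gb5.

perfect octave

G to G is the same letter name, plus an octave — that makes it an octave of some quality.
Counting semitones, Gb4→Gb5 is 12, which is the perfect octave.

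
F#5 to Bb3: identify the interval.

Descending from F#5 to Bb3 is the same interval as ascending Bb3 to F#5.
B to F spans five letter names (B-C-D-E-F), plus an octave — that makes it a twelfth of some quality.
Bb3 to F#5 spans 20 semitones — one semitone wider than the perfect twelfth (19) — giving an augmented twelfth.
(Equivalently, a compound augmented fifth: an augmented fifth plus an octave.)

augmented 12th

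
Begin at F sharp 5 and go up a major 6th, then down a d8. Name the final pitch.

F#5 up a major sixth → D#6 (9 semitones).
D#6 down a diminished octave → D##5 (11 semitones).

D double-sharp 5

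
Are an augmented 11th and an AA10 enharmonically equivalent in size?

An augmented eleventh spans 18 semitones, and a doubly augmented tenth also spans 18 semitones — they're enharmonic.

Yes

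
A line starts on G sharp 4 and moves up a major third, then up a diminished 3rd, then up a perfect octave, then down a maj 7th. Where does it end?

E flat 5

A major third up from G#4 is B#4.
B#4 up a diminished third → D5 (2 semitones).
D5 up a perfect octave → D6 (12 semitones).
Down a major seventh from D6: Eb5 (11 semitones down).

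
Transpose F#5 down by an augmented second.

Two letter names down from F: E.
Moving 3 semitones down from F#5 (the size of an augmented second) reaches Eb5.

Eb5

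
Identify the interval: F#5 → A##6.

F to A spans three letter names (F-G-A), plus an octave, so the interval is some kind of tenth.
F#5 to A##6 spans 17 semitones — one semitone wider than the major tenth (16) — giving an augmented tenth.
(Equivalently, a compound augmented third: an augmented third plus an octave.)

augmented tenth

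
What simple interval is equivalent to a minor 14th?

m7

Subtracting seven from the interval number removes an octave: 14 − 7 = 7.
So a minor fourteenth is an octave plus a minor seventh. The quality is unchanged.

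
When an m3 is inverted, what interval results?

The rule of nine gives the new number: 9 − 3 = 6, so a third becomes a sixth.
And minor becomes major under inversion, so we get a major sixth.

major 6th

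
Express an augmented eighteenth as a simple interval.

Each octave removed subtracts seven from the number: 18 − 14 = 4.
Quality carries through unchanged, so the simple form is an augmented fourth.

augmented 4th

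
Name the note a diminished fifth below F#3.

Five letter names down from F: B.
Moving 6 semitones down from F#3 (the size of a diminished fifth) reaches B#2.

B#2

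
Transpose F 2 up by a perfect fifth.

C 3

Five letter names up from F: C.
Moving 7 semitones up from F2 (the size of a perfect fifth) reaches C3.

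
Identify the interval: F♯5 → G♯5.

F to G spans two letter names (F-G): a second.
F#5 to G#5 is 2 semitones, matching the major second exactly, so the quality is major.

major 2nd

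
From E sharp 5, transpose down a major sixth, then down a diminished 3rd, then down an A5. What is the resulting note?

Down a major sixth from E#5: G#4 (9 semitones down).
Down a diminished third from G#4: E##4 (2 semitones down).
An augmented fifth down from E##4 is A#3.

A sharp 3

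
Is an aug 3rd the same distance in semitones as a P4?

Both span 5 semitones: an augmented third and a perfect fourth are the same chromatic distance.

Yes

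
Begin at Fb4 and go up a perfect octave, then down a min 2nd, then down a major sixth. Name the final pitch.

A perfect octave up from Fb4 is Fb5.
Down a minor second from Fb5: Eb5 (1 semitone down).
Eb5 down a major sixth → Gb4 (9 semitones).

Gb4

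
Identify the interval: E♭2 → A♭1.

Descending from Eb2 to Ab1 is the same interval as ascending Ab1 to Eb2.
A to E spans five letter names (A-B-C-D-E): a fifth.
Ab1 to Eb2 is 7 semitones, matching the perfect fifth exactly, so the quality is perfect.

perfect fifth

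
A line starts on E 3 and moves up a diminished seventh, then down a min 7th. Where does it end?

E flat 3

Up a diminished seventh from E3: Db4 (9 semitones up).
Db4 down a minor seventh → Eb3 (10 semitones).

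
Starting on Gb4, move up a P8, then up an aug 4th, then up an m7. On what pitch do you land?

Bb6

Gb4 up a perfect octave → Gb5 (12 semitones).
Up an augmented fourth from Gb5: C6 (6 semitones up).
Up a minor seventh from C6: Bb6 (10 semitones up).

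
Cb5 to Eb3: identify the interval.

m13

Descending from Cb5 to Eb3 is the same interval as ascending Eb3 to Cb5.
E to C spans six letter names (E-F-G-A-B-C), plus an octave, so the interval is some kind of thirteenth.
A major thirteenth would be 21 semitones, but Eb3 to Cb5 is 20 — one semitone narrower, making it a minor thirteenth.
(Equivalently, a compound minor sixth: a minor sixth plus an octave.)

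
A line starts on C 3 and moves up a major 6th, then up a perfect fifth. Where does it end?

Up a major sixth from C3: A3 (9 semitones up).
A perfect fifth up from A3 is E4.

E 4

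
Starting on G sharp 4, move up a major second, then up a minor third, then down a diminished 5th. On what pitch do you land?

G#4 up a major second → A#4 (2 semitones).
A#4 up a minor third → C#5 (3 semitones).
A diminished fifth down from C#5 is F##4.

F double-sharp 4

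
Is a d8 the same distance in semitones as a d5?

A diminished octave spans 11 semitones; a diminished fifth spans 6 semitones. They differ by 5.

No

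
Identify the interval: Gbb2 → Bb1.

Descending from Gbb2 to Bb1 is the same interval as ascending Bb1 to Gbb2.
B to G spans six letter names (B-C-D-E-F-G), so the interval is some kind of sixth.
A major sixth would be 9 semitones; Bb1 to Gbb2 is 7, two semitones narrower, so the interval is diminished.

diminished 6th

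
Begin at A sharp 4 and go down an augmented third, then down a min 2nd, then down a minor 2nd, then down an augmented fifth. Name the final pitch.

G 3

A#4 down an augmented third → F4 (5 semitones).
A minor second down from F4 is E4.
E4 down a minor second → D#4 (1 semitone).
An augmented fifth down from D#4 is G3.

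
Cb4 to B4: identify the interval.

augmented seventh

C to B spans seven letter names (C-D-E-F-G-A-B): a seventh.
A major seventh would be 11 semitones; Cb4 to B4 is 12, one semitone wider, so the interval is augmented.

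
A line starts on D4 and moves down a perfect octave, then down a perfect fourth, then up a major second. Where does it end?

D4 down a perfect octave → D3 (12 semitones).
Down a perfect fourth from D3: A2 (5 semitones down).
Up a major second from A2: B2 (2 semitones up).

B2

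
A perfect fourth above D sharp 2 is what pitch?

G sharp 2

Four letter names up from D: G.
A perfect fourth spans 5 semitones, so from D#2 the target pitch is G#2.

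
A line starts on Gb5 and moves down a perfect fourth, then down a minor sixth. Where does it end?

A perfect fourth down from Gb5 is Db5.
Db5 down a minor sixth → F4 (8 semitones).

F4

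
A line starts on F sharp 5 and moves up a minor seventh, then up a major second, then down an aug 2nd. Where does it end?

A minor seventh up from F#5 is E6.
A major second up from E6 is F#6.
F#6 down an augmented second → Eb6 (3 semitones).

E flat 6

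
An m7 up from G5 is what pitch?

F6

Counting seven letter names up from G lands on F.
Moving 10 semitones up from G5 (the size of a minor seventh) reaches F6.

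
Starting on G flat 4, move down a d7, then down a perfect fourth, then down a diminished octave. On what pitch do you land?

E sharp 2

Gb4 down a diminished seventh → A3 (9 semitones).
A perfect fourth down from A3 is E3.
Down a diminished octave from E3: E#2 (11 semitones down).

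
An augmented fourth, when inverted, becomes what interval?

diminished fifth

The rule of nine gives the new number: 9 − 4 = 5, so a fourth becomes a fifth.
Quality inverts too: augmented becomes diminished. That makes the inversion a diminished fifth.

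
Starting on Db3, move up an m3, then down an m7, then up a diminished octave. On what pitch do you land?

Db3 up a minor third → Fb3 (3 semitones).
A minor seventh down from Fb3 is Gb2.
A diminished octave up from Gb2 is Gbb3.

Gbb3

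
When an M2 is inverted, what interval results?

minor seventh

The rule of nine gives the new number: 9 − 2 = 7, so a second becomes a seventh.
And major becomes minor under inversion, so we get a minor seventh.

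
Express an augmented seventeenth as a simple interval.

A3

Each octave removed subtracts seven from the number: 17 − 14 = 3.
Quality carries through unchanged, so the simple form is an augmented third.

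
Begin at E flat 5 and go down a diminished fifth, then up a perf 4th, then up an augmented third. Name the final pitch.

F double-sharp 5

Down a diminished fifth from Eb5: A4 (6 semitones down).
A4 up a perfect fourth → D5 (5 semitones).
Up an augmented third from D5: F##5 (5 semitones up).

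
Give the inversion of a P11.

First reduce the compound perfect eleventh to its simple form, a perfect fourth.
Interval numbers invert to sum to nine: 4 + 5 = 9, so a fourth inverts to a fifth.
The quality also flips — perfect stays perfect — giving a perfect fifth.

P5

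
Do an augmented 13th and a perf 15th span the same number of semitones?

No

An augmented thirteenth spans 22 semitones; a perfect fifteenth spans 24 semitones. They differ by 2.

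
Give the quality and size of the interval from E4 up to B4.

E to B spans five letter names (E-F-G-A-B), so the interval is some kind of fifth.
E4 to B4 is 7 semitones, matching the perfect fifth exactly, so the quality is perfect.

P5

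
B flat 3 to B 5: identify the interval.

augmented fifteenth

B to B is the same letter name, plus 2 octaves: a fifteenth.
The perfect fifteenth is 24 semitones; here we have 25, one semitone wider: augmented.
(Equivalently, a compound augmented octave: an augmented octave plus an octave.)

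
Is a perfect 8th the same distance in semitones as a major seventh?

12 semitones (perfect octave) vs 11 semitones (major seventh): not equal.

No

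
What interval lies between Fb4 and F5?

F to F is the same letter name, plus an octave, so the interval is some kind of octave.
The perfect octave is 12 semitones; here we have 13, one semitone wider: augmented.

A8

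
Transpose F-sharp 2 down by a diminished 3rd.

D-double-sharp 2

Three letter names down from F: D.
Moving 2 semitones down from F#2 (the size of a diminished third) reaches D##2.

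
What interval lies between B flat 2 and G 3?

major sixth

B to G spans six letter names (B-C-D-E-F-G): a sixth.
Bb2 to G3 is 9 semitones, matching the major sixth exactly, so the quality is major.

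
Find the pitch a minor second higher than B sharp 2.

C sharp 3

Two letter names up from B: C.
Moving 1 semitone up from B#2 (the size of a minor second) reaches C#3.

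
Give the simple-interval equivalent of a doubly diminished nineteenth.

Take out 2 octaves (14 from the number): 19 − 14 = 5.
That makes a doubly diminished nineteenth a compound doubly diminished fifth — 2 octaves plus a doubly diminished fifth.

doubly diminished fifth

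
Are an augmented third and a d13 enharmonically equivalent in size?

An augmented third spans 5 semitones; a diminished thirteenth spans 19 semitones. They differ by 14.

No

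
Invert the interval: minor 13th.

First reduce the compound minor thirteenth to its simple form, a minor sixth.
Inverted interval numbers add to nine, so a sixth pairs with a third (6 + 3 = 9).
Quality inverts too: minor becomes major. That makes the inversion a major third.

major 3rd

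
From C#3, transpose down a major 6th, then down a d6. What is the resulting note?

A major sixth down from C#3 is E2.
E2 down a diminished sixth → G##1 (7 semitones).

G##1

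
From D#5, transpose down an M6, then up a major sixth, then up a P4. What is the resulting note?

G#5

A major sixth down from D#5 is F#4.
A major sixth up from F#4 is D#5.
A perfect fourth up from D#5 is G#5.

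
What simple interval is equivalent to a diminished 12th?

Each octave removed subtracts seven from the number: 12 − 7 = 5.
Quality carries through unchanged, so the simple form is a diminished fifth.

d5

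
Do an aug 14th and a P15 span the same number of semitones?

An augmented fourteenth = 24 semitones = a perfect fifteenth; enharmonically equal.

Yes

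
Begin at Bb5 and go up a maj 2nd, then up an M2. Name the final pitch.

Bb5 up a major second → C6 (2 semitones).
A major second up from C6 is D6.

D6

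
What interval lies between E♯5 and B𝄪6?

E to B spans five letter names (E-F-G-A-B), plus an octave: a twelfth.
The perfect twelfth is 19 semitones; here we have 20, one semitone wider: augmented.
(Equivalently, a compound augmented fifth: an augmented fifth plus an octave.)

augmented twelfth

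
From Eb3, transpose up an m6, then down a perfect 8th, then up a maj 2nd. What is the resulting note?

Db3

Eb3 up a minor sixth → Cb4 (8 semitones).
Cb4 down a perfect octave → Cb3 (12 semitones).
Up a major second from Cb3: Db3 (2 semitones up).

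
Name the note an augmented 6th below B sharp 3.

D 3

Six letter names down from B: D.
An augmented sixth spans 10 semitones, so from B#3 the target pitch is D3.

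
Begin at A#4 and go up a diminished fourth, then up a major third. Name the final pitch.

A#4 up a diminished fourth → D5 (4 semitones).
D5 up a major third → F#5 (4 semitones).

F#5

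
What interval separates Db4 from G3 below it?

d5

Descending from Db4 to G3 is the same interval as ascending G3 to Db4.
G to D spans five letter names (G-A-B-C-D), so the interval is some kind of fifth.
The perfect fifth is 7 semitones; here we have 6, one semitone narrower: diminished.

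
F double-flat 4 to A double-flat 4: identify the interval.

major third

F to A spans three letter names (F-G-A), so the interval is some kind of third.
Fbb4 to Abb4 is 4 semitones, matching the major third exactly, so the quality is major.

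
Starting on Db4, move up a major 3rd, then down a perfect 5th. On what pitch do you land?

Bb3

A major third up from Db4 is F4.
A perfect fifth down from F4 is Bb3.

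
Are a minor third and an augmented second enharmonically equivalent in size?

A minor third = 3 semitones = an augmented second; enharmonically equal.

Yes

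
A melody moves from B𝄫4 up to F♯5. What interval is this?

AA5

B to F spans five letter names (B-C-D-E-F): a fifth.
Bbb4 to F#5 spans 9 semitones — two semitones wider than the perfect fifth (7) — giving a doubly augmented fifth.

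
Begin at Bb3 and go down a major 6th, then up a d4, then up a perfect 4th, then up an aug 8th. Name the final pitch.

Cb5

Bb3 down a major sixth → Db3 (9 semitones).
Up a diminished fourth from Db3: Gbb3 (4 semitones up).
Gbb3 up a perfect fourth → Cbb4 (5 semitones).
Cbb4 up an augmented octave → Cb5 (13 semitones).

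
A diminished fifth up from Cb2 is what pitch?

Counting five letter names up from C lands on G.
A diminished fifth is 6 semitones; 6 semitones up from Cb2 gives Gbb2.

Gbb2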